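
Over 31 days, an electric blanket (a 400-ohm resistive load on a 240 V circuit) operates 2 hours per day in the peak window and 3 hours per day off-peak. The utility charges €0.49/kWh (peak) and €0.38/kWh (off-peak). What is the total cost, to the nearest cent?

Power = V²/R = 240²/400 = 144 W = 0.144 kW
Peak energy = 0.144 kW × 2 h × 31 = 8.928 kWh
Off-peak energy = 0.144 kW × 3 h × 31 = 13.392 kWh
Cost = 8.928 × €0.49 + 13.392 × €0.38 = €4.37472 + €5.08896 = €9.46

€9.46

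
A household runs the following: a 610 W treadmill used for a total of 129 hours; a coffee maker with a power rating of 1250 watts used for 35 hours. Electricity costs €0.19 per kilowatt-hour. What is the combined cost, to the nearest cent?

€23.26

treadmill: 0.61 kW × 129 h = 78.69 kWh
coffee maker: 1.25 kW × 35 h = 43.75 kWh
Total energy = 122.44 kWh
Cost = 122.44 × €0.19 = €23.26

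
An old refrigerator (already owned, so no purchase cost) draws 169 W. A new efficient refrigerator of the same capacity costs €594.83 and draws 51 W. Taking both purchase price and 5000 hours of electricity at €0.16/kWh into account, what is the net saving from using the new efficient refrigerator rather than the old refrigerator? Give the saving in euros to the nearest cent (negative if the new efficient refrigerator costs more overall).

-€500.43

old refrigerator: €0.00 + (169/1000) kW × 5000 h × €0.16 = €0.00 + €135.2 = €135.2
new efficient refrigerator: €594.83 + (51/1000) kW × 5000 h × €0.16 = €594.83 + €40.8 = €635.63
Saving = €135.2 − €635.63 = −€500.43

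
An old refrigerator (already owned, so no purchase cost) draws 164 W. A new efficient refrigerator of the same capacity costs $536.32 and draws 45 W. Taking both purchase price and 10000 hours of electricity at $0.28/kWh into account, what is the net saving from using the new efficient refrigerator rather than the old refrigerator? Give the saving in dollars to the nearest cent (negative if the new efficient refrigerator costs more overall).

old refrigerator: $0.00 + (164/1000) kW × 10000 h × $0.28 = $0.00 + $459.2 = $459.2
new efficient refrigerator: $536.32 + (45/1000) kW × 10000 h × $0.28 = $536.32 + $126 = $662.32
Saving = $459.2 − $662.32 = −$203.12

-$203.12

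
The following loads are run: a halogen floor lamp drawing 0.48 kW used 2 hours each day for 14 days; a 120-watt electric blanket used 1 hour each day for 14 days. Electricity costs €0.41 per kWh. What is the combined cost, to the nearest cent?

halogen floor lamp: Runtime = 2 h/day × 14 days = 28 h
halogen floor lamp: 0.48 kW × 28 h = 13.44 kWh
electric blanket: Runtime = 1 h/day × 14 days = 14 h
electric blanket: 0.12 kW × 14 h = 1.68 kWh
Total energy = 15.12 kWh
Cost = 15.12 × €0.41 = €6.20

€6.20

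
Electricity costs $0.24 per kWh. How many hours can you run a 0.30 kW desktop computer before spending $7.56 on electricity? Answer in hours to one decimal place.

Energy available = $7.56 ÷ $0.24/kWh = 31.5 kWh
Hours = 31.5 kWh ÷ 0.3 kW = 105.0 h

105.0 h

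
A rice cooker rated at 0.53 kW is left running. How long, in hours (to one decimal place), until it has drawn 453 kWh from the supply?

Hours = 453 kWh ÷ 0.53 kW = 854.7 h

854.7 h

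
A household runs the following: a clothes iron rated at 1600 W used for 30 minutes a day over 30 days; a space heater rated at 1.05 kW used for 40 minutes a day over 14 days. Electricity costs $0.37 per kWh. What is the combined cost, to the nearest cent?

$12.51

clothes iron: Runtime = 30 min × 30 = 900 min = 15 h
clothes iron: 1.6 kW × 15 h = 24 kWh
space heater: Runtime = 40 min × 14 = 560 min = 9.333333… h
space heater: 1.05 kW × 9.333333… h = 9.8 kWh
Total energy = 33.8 kWh
Cost = 33.8 × $0.37 = $12.51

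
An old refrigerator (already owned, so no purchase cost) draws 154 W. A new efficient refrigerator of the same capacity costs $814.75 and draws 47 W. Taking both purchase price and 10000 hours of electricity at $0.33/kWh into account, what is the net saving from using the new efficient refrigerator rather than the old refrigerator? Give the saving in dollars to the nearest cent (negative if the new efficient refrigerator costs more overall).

old refrigerator: $0.00 + (154/1000) kW × 10000 h × $0.33 = $0.00 + $508.2 = $508.2
new efficient refrigerator: $814.75 + (47/1000) kW × 10000 h × $0.33 = $814.75 + $155.1 = $969.85
Saving = $508.2 − $969.85 = −$461.65

-$461.65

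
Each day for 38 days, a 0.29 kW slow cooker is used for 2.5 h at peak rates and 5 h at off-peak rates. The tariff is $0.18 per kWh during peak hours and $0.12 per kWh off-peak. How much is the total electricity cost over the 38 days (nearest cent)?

$11.57

Peak energy = 0.29 kW × 2.5 h × 38 = 27.55 kWh
Off-peak energy = 0.29 kW × 5 h × 38 = 55.1 kWh
Cost = 27.55 × $0.18 + 55.1 × $0.12 = $4.959 + $6.612 = $11.57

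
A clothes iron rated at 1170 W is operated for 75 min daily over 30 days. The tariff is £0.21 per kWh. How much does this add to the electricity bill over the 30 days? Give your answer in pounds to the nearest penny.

Runtime = 75 min × 30 = 2250 min = 37.5 h
Energy = 1.17 kW × 37.5 h = 43.875 kWh
Cost = 43.875 kWh × £0.21/kWh = £9.21

£9.21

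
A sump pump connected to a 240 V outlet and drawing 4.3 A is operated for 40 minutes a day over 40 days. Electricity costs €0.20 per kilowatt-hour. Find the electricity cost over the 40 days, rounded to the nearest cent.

Power = 4.3 A × 240 V = 1032 W = 1.032 kW
Runtime = 40 min × 40 = 1600 min = 26.666666… h
Energy = 1.032 kW × 26.666666… h = 27.52 kWh
Cost = 27.52 kWh × €0.20/kWh = €5.50

€5.50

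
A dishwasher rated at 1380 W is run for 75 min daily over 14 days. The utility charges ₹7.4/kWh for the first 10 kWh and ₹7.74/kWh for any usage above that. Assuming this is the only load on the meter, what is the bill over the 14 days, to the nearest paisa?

Runtime = 75 min × 14 = 1050 min = 17.5 h
Energy = 1.38 kW × 17.5 h = 24.15 kWh
Tier 1 (0–10 kWh): 10 × ₹7.4 = ₹74
Above 10 kWh: 14.15 × ₹7.74 = ₹109.521
Bill = ₹183.52

₹183.52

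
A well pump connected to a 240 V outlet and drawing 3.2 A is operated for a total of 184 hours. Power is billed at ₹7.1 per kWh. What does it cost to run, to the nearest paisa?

₹1003.32

Power = 3.2 A × 240 V = 768 W = 0.768 kW
Energy = 0.768 kW × 184 h = 141.312 kWh
Cost = 141.312 kWh × ₹7.1/kWh = ₹1003.32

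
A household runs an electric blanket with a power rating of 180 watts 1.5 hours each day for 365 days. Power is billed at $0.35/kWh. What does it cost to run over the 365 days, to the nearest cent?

Runtime = 1.5 h/day × 365 days = 547.5 h
Energy = 0.18 kW × 547.5 h = 98.55 kWh
Cost = 98.55 kWh × $0.35/kWh = $34.49

$34.49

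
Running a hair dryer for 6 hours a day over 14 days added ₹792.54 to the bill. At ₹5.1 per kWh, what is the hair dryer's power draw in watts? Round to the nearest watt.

Energy = ₹792.54 ÷ ₹5.1/kWh = 155.4 kWh
Runtime = 6 h/day × 14 days = 84 h
Power = 155.4 kWh ÷ 84 h = 1.85 kW = 1850 W

1850 W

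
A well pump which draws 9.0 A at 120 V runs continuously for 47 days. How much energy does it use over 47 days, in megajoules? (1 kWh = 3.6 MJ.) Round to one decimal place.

Power = 9.0 A × 120 V = 1080 W = 1.08 kW
Runtime = 24 h × 47 = 1128 h
Energy = 1.08 kW × 1128 h = 1218.24 kWh
= 1218.24 × 3.6 MJ = 4385.7 MJ

4385.7 MJ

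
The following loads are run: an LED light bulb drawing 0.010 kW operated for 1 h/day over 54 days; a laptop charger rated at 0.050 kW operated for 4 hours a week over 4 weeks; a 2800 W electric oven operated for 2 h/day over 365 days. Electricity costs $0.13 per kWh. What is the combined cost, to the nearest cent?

LED light bulb: Runtime = 1 h/day × 54 days = 54 h
LED light bulb: 0.01 kW × 54 h = 0.54 kWh
laptop charger: Runtime = 4 h/week × 4 weeks = 16 h
laptop charger: 0.05 kW × 16 h = 0.8 kWh
electric oven: Runtime = 2 h/day × 365 days = 730 h
electric oven: 2.8 kW × 730 h = 2044 kWh
Total energy = 2045.34 kWh
Cost = 2045.34 × $0.13 = $265.89

$265.89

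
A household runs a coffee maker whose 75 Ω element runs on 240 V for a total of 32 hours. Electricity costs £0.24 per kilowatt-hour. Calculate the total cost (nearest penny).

£5.90

Power = V²/R = 240²/75 = 768 W = 0.768 kW
Energy = 0.768 kW × 32 h = 24.576 kWh
Cost = 24.576 kWh × £0.24/kWh = £5.90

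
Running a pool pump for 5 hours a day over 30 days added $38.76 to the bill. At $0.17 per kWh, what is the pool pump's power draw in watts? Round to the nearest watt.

Energy = $38.76 ÷ $0.17/kWh = 228 kWh
Runtime = 5 h/day × 30 days = 150 h
Power = 228 kWh ÷ 150 h = 1.52 kW = 1520 W

1520 W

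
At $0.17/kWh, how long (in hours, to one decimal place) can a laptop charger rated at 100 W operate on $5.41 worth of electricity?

318.2 h

Energy available = $5.41 ÷ $0.17/kWh = 31.8235 kWh
Hours = 31.8235 kWh ÷ 0.1 kW = 318.2 h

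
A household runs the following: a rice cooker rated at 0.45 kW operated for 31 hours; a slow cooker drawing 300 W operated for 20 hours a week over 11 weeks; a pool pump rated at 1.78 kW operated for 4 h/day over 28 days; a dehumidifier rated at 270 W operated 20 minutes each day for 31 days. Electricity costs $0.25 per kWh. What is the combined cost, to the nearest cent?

$70.53

rice cooker: 0.45 kW × 31 h = 13.95 kWh
slow cooker: Runtime = 20 h/week × 11 weeks = 220 h
slow cooker: 0.3 kW × 220 h = 66 kWh
pool pump: Runtime = 4 h/day × 28 days = 112 h
pool pump: 1.78 kW × 112 h = 199.36 kWh
dehumidifier: Runtime = 20 min × 31 = 620 min = 10.333333… h
dehumidifier: 0.27 kW × 10.333333… h = 2.79 kWh
Total energy = 282.1 kWh
Cost = 282.1 × $0.25 = $70.53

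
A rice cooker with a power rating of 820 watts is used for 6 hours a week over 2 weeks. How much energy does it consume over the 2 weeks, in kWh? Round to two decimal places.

Runtime = 6 h/week × 2 weeks = 12 h
Energy = 0.82 kW × 12 h = 9.84 kWh

9.84 kWh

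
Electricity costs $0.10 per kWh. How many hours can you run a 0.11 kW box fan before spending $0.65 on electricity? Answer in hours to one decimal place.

Energy available = $0.65 ÷ $0.10/kWh = 6.5 kWh
Hours = 6.5 kWh ÷ 0.11 kW = 59.1 h

59.1 h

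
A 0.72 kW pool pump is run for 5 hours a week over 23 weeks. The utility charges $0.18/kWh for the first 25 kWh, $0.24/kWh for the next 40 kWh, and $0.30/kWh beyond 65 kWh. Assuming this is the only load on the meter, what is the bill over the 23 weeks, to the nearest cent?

Runtime = 5 h/week × 23 weeks = 115 h
Energy = 0.72 kW × 115 h = 82.8 kWh
Tier 1 (0–25 kWh): 25 × $0.18 = $4.5
Tier 2 (25–65 kWh): 40 × $0.24 = $9.6
Above 65 kWh: 17.8 × $0.30 = $5.34
Bill = $19.44

$19.44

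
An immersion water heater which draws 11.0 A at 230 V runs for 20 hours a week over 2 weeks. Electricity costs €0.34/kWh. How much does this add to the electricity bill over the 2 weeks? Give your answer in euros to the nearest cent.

Power = 11.0 A × 230 V = 2530 W = 2.53 kW
Runtime = 20 h/week × 2 weeks = 40 h
Energy = 2.53 kW × 40 h = 101.2 kWh
Cost = 101.2 kWh × €0.34/kWh = €34.41

€34.41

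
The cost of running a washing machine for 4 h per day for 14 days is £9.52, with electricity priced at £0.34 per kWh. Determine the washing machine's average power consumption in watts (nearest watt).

500 W

Energy = £9.52 ÷ £0.34/kWh = 28 kWh
Runtime = 4 h/day × 14 days = 56 h
Power = 28 kWh ÷ 56 h = 0.5 kW = 500 W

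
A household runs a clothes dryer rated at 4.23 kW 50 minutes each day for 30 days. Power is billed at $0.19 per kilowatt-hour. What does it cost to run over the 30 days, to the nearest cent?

$20.09

Runtime = 50 min × 30 = 1500 min = 25 h
Energy = 4.23 kW × 25 h = 105.75 kWh
Cost = 105.75 kWh × $0.19/kWh = $20.09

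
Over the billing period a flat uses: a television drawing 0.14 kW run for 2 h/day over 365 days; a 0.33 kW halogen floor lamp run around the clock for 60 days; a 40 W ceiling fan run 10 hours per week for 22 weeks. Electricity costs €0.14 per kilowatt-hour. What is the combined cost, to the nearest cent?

television: Runtime = 2 h/day × 365 days = 730 h
television: 0.14 kW × 730 h = 102.2 kWh
halogen floor lamp: Runtime = 24 h × 60 = 1440 h
halogen floor lamp: 0.33 kW × 1440 h = 475.2 kWh
ceiling fan: Runtime = 10 h/week × 22 weeks = 220 h
ceiling fan: 0.04 kW × 220 h = 8.8 kWh
Total energy = 586.2 kWh
Cost = 586.2 × €0.14 = €82.07

€82.07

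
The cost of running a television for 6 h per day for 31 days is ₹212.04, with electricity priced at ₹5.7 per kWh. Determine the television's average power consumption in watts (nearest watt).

200 W

Energy = ₹212.04 ÷ ₹5.7/kWh = 37.2 kWh
Runtime = 6 h/day × 31 days = 186 h
Power = 37.2 kWh ÷ 186 h = 0.2 kW = 200 W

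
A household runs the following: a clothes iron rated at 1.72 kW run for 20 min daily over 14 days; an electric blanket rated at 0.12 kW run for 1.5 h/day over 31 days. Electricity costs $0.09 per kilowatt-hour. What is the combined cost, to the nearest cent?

$1.22

clothes iron: Runtime = 20 min × 14 = 280 min = 4.666666… h
clothes iron: 1.72 kW × 4.666666… h = 8.026666… kWh
electric blanket: Runtime = 1.5 h/day × 31 days = 46.5 h
electric blanket: 0.12 kW × 46.5 h = 5.58 kWh
Total energy = 13.606666… kWh
Cost = 13.606666… × $0.09 = $1.22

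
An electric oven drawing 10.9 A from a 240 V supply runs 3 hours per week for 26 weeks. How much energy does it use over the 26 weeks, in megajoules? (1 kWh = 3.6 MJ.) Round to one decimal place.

734.6 MJ

Power = 10.9 A × 240 V = 2616 W = 2.616 kW
Runtime = 3 h/week × 26 weeks = 78 h
Energy = 2.616 kW × 78 h = 204.048 kWh
= 204.048 × 3.6 MJ = 734.6 MJ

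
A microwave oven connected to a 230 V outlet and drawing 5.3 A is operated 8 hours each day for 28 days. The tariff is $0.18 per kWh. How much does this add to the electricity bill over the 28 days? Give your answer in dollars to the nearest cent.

Power = 5.3 A × 230 V = 1219 W = 1.219 kW
Runtime = 8 h/day × 28 days = 224 h
Energy = 1.219 kW × 224 h = 273.056 kWh
Cost = 273.056 kWh × $0.18/kWh = $49.15

$49.15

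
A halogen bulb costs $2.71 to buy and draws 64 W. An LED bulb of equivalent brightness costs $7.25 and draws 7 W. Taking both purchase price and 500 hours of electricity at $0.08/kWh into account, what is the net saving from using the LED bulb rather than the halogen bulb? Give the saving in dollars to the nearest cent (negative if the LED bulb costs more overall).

-$2.26

halogen bulb: $2.71 + (64/1000) kW × 500 h × $0.08 = $2.71 + $2.56 = $5.27
LED bulb: $7.25 + (7/1000) kW × 500 h × $0.08 = $7.25 + $0.28 = $7.53
Saving = $5.27 − $7.53 = −$2.26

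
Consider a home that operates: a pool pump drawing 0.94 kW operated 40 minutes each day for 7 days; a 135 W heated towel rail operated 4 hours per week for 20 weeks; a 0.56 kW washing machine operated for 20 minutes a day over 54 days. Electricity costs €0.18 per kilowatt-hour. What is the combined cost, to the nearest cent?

€4.55

pool pump: Runtime = 40 min × 7 = 280 min = 4.666666… h
pool pump: 0.94 kW × 4.666666… h = 4.386666… kWh
heated towel rail: Runtime = 4 h/week × 20 weeks = 80 h
heated towel rail: 0.135 kW × 80 h = 10.8 kWh
washing machine: Runtime = 20 min × 54 = 1080 min = 18 h
washing machine: 0.56 kW × 18 h = 10.08 kWh
Total energy = 25.266666… kWh
Cost = 25.266666… × €0.18 = €4.55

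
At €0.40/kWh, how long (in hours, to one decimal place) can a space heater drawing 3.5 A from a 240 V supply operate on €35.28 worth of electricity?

Power = 3.5 A × 240 V = 840 W = 0.84 kW
Energy available = €35.28 ÷ €0.40/kWh = 88.2 kWh
Hours = 88.2 kWh ÷ 0.84 kW = 105.0 h

105.0 h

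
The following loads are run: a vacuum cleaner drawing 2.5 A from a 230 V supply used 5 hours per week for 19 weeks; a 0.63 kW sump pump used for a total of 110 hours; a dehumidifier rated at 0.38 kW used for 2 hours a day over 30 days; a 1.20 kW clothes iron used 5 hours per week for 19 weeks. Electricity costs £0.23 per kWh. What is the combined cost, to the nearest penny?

vacuum cleaner: Power = 2.5 A × 230 V = 575 W = 0.575 kW
vacuum cleaner: Runtime = 5 h/week × 19 weeks = 95 h
vacuum cleaner: 0.575 kW × 95 h = 54.625 kWh
sump pump: 0.63 kW × 110 h = 69.3 kWh
dehumidifier: Runtime = 2 h/day × 30 days = 60 h
dehumidifier: 0.38 kW × 60 h = 22.8 kWh
clothes iron: Runtime = 5 h/week × 19 weeks = 95 h
clothes iron: 1.2 kW × 95 h = 114 kWh
Total energy = 260.725 kWh
Cost = 260.725 × £0.23 = £59.97

£59.97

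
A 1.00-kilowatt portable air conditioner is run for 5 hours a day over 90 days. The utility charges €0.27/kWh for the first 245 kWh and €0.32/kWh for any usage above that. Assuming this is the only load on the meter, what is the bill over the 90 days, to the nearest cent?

€131.75

Runtime = 5 h/day × 90 days = 450 h
Energy = 1 kW × 450 h = 450 kWh
Tier 1 (0–245 kWh): 245 × €0.27 = €66.15
Above 245 kWh: 205 × €0.32 = €65.6
Bill = €131.75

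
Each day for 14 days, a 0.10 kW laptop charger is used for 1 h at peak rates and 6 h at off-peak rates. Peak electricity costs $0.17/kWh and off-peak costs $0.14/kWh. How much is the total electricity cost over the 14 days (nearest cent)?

$1.41

Peak energy = 0.1 kW × 1 h × 14 = 1.4 kWh
Off-peak energy = 0.1 kW × 6 h × 14 = 8.4 kWh
Cost = 1.4 × $0.17 + 8.4 × $0.14 = $0.238 + $1.176 = $1.41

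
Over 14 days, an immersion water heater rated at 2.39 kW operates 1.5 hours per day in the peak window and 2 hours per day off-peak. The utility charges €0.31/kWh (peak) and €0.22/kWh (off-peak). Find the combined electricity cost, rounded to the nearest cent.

€30.28

Peak energy = 2.39 kW × 1.5 h × 14 = 50.19 kWh
Off-peak energy = 2.39 kW × 2 h × 14 = 66.92 kWh
Cost = 50.19 × €0.31 + 66.92 × €0.22 = €15.5589 + €14.7224 = €30.28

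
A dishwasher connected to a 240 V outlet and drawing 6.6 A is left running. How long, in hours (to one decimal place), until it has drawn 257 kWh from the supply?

162.2 h

Power = 6.6 A × 240 V = 1584 W = 1.584 kW
Hours = 257 kWh ÷ 1.584 kW = 162.2 h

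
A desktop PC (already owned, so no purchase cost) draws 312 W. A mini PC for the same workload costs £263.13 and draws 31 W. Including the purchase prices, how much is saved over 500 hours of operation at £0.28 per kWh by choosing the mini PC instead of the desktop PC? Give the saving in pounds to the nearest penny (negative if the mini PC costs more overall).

desktop PC: £0.00 + (312/1000) kW × 500 h × £0.28 = £0.00 + £43.68 = £43.68
mini PC: £263.13 + (31/1000) kW × 500 h × £0.28 = £263.13 + £4.34 = £267.47
Saving = £43.68 − £267.47 = −£223.79

-£223.79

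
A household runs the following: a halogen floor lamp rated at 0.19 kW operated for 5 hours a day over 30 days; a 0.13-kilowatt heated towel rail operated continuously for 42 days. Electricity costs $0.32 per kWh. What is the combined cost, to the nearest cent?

halogen floor lamp: Runtime = 5 h/day × 30 days = 150 h
halogen floor lamp: 0.19 kW × 150 h = 28.5 kWh
heated towel rail: Runtime = 24 h × 42 = 1008 h
heated towel rail: 0.13 kW × 1008 h = 131.04 kWh
Total energy = 159.54 kWh
Cost = 159.54 × $0.32 = $51.05

$51.05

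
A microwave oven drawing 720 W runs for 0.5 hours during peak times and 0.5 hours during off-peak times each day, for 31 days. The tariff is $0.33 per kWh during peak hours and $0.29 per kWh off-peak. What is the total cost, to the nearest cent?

$6.92

Peak energy = 0.72 kW × 0.5 h × 31 = 11.16 kWh
Off-peak energy = 0.72 kW × 0.5 h × 31 = 11.16 kWh
Cost = 11.16 × $0.33 + 11.16 × $0.29 = $3.6828 + $3.2364 = $6.92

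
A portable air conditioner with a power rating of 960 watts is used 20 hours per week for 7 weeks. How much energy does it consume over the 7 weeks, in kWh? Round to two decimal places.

Runtime = 20 h/week × 7 weeks = 140 h
Energy = 0.96 kW × 140 h = 134.4 kWh

134.40 kWh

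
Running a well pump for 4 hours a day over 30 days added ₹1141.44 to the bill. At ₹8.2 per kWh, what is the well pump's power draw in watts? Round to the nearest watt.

1160 W

Energy = ₹1141.44 ÷ ₹8.2/kWh = 139.2 kWh
Runtime = 4 h/day × 30 days = 120 h
Power = 139.2 kWh ÷ 120 h = 1.16 kW = 1160 W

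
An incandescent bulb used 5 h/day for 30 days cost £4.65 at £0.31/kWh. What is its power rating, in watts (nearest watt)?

Energy = £4.65 ÷ £0.31/kWh = 15 kWh
Runtime = 5 h/day × 30 days = 150 h
Power = 15 kWh ÷ 150 h = 0.1 kW = 100 W

100 W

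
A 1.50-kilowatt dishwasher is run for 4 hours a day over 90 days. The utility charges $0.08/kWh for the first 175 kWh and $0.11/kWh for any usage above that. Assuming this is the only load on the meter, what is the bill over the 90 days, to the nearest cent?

$54.15

Runtime = 4 h/day × 90 days = 360 h
Energy = 1.5 kW × 360 h = 540 kWh
Tier 1 (0–175 kWh): 175 × $0.08 = $14
Above 175 kWh: 365 × $0.11 = $40.15
Bill = $54.15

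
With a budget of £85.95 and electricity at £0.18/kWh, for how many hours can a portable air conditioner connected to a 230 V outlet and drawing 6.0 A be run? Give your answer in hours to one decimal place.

Power = 6.0 A × 230 V = 1380 W = 1.38 kW
Energy available = £85.95 ÷ £0.18/kWh = 477.5 kWh
Hours = 477.5 kWh ÷ 1.38 kW = 346.0 h

346.0 h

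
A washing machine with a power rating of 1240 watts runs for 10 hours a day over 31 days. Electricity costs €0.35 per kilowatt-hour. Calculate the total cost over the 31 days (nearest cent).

Runtime = 10 h/day × 31 days = 310 h
Energy = 1.24 kW × 310 h = 384.4 kWh
Cost = 384.4 kWh × €0.35/kWh = €134.54

€134.54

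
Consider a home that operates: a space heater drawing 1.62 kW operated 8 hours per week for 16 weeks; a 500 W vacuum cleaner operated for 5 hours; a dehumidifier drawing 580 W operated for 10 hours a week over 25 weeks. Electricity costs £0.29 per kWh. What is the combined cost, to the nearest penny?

space heater: Runtime = 8 h/week × 16 weeks = 128 h
space heater: 1.62 kW × 128 h = 207.36 kWh
vacuum cleaner: 0.5 kW × 5 h = 2.5 kWh
dehumidifier: Runtime = 10 h/week × 25 weeks = 250 h
dehumidifier: 0.58 kW × 250 h = 145 kWh
Total energy = 354.86 kWh
Cost = 354.86 × £0.29 = £102.91

£102.91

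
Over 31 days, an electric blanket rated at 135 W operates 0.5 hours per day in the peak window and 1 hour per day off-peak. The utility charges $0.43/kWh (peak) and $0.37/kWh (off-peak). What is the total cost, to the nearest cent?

Peak energy = 0.135 kW × 0.5 h × 31 = 2.0925 kWh
Off-peak energy = 0.135 kW × 1 h × 31 = 4.185 kWh
Cost = 2.0925 × $0.43 + 4.185 × $0.37 = $0.899775 + $1.54845 = $2.45

$2.45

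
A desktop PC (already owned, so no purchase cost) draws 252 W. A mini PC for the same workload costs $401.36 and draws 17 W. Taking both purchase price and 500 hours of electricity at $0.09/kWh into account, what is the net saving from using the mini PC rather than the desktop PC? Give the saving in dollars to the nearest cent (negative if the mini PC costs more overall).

desktop PC: $0.00 + (252/1000) kW × 500 h × $0.09 = $0.00 + $11.34 = $11.34
mini PC: $401.36 + (17/1000) kW × 500 h × $0.09 = $401.36 + $0.765 = $402.125
Saving = $11.34 − $402.125 = −$390.785 → -$390.79

-$390.79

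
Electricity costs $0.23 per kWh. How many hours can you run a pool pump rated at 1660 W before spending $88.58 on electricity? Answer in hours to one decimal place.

232.0 h

Energy available = $88.58 ÷ $0.23/kWh = 385.1304 kWh
Hours = 385.1304 kWh ÷ 1.66 kW = 232.0 h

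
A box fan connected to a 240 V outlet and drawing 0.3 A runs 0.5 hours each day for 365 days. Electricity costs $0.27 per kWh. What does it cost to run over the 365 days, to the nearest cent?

Power = 0.3 A × 240 V = 72 W = 0.072 kW
Runtime = 0.5 h/day × 365 days = 182.5 h
Energy = 0.072 kW × 182.5 h = 13.14 kWh
Cost = 13.14 kWh × $0.27/kWh = $3.55

$3.55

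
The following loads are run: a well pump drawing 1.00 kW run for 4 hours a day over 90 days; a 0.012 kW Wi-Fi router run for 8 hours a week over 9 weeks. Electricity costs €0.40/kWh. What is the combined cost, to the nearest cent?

well pump: Runtime = 4 h/day × 90 days = 360 h
well pump: 1 kW × 360 h = 360 kWh
Wi-Fi router: Runtime = 8 h/week × 9 weeks = 72 h
Wi-Fi router: 0.012 kW × 72 h = 0.864 kWh
Total energy = 360.864 kWh
Cost = 360.864 × €0.40 = €144.35

€144.35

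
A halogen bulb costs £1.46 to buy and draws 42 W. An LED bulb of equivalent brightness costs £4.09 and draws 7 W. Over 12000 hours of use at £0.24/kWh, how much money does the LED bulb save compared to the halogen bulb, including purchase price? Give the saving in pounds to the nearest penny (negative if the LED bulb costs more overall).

halogen bulb: £1.46 + (42/1000) kW × 12000 h × £0.24 = £1.46 + £120.96 = £122.42
LED bulb: £4.09 + (7/1000) kW × 12000 h × £0.24 = £4.09 + £20.16 = £24.25
Saving = £122.42 − £24.25 = £98.17

£98.17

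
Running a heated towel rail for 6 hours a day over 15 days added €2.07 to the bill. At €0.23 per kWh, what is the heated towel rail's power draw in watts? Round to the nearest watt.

100 W

Energy = €2.07 ÷ €0.23/kWh = 9 kWh
Runtime = 6 h/day × 15 days = 90 h
Power = 9 kWh ÷ 90 h = 0.1 kW = 100 W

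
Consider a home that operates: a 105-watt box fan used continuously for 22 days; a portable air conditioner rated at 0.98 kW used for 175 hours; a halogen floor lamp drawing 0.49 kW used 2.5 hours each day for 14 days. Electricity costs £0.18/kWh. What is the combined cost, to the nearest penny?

box fan: Runtime = 24 h × 22 = 528 h
box fan: 0.105 kW × 528 h = 55.44 kWh
portable air conditioner: 0.98 kW × 175 h = 171.5 kWh
halogen floor lamp: Runtime = 2.5 h/day × 14 days = 35 h
halogen floor lamp: 0.49 kW × 35 h = 17.15 kWh
Total energy = 244.09 kWh
Cost = 244.09 × £0.18 = £43.94

£43.94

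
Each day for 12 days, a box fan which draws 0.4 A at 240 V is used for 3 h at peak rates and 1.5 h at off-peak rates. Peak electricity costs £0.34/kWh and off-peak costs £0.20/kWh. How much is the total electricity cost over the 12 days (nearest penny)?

Power = 0.4 A × 240 V = 96 W = 0.096 kW
Peak energy = 0.096 kW × 3 h × 12 = 3.456 kWh
Off-peak energy = 0.096 kW × 1.5 h × 12 = 1.728 kWh
Cost = 3.456 × £0.34 + 1.728 × £0.20 = £1.17504 + £0.3456 = £1.52

£1.52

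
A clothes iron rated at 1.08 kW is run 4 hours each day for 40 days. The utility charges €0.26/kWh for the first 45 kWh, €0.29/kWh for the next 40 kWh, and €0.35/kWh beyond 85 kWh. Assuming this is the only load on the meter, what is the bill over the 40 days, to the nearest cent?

Runtime = 4 h/day × 40 days = 160 h
Energy = 1.08 kW × 160 h = 172.8 kWh
Tier 1 (0–45 kWh): 45 × €0.26 = €11.7
Tier 2 (45–85 kWh): 40 × €0.29 = €11.6
Above 85 kWh: 87.8 × €0.35 = €30.73
Bill = €54.03

€54.03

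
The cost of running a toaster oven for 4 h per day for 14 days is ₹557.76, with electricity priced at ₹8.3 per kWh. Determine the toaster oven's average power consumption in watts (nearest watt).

Energy = ₹557.76 ÷ ₹8.3/kWh = 67.2 kWh
Runtime = 4 h/day × 14 days = 56 h
Power = 67.2 kWh ÷ 56 h = 1.2 kW = 1200 W

1200 W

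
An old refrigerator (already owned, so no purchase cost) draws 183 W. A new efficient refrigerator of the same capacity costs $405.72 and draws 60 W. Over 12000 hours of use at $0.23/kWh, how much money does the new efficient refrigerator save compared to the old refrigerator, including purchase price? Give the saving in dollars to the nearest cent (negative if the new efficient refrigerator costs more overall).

old refrigerator: $0.00 + (183/1000) kW × 12000 h × $0.23 = $0.00 + $505.08 = $505.08
new efficient refrigerator: $405.72 + (60/1000) kW × 12000 h × $0.23 = $405.72 + $165.6 = $571.32
Saving = $505.08 − $571.32 = −$66.24

-$66.24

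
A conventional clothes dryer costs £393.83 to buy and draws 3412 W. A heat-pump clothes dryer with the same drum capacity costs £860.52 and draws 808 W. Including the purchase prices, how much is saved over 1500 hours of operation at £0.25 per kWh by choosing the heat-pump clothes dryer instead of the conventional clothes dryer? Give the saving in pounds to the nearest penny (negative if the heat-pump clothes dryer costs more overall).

conventional clothes dryer: £393.83 + (3412/1000) kW × 1500 h × £0.25 = £393.83 + £1279.5 = £1673.33
heat-pump clothes dryer: £860.52 + (808/1000) kW × 1500 h × £0.25 = £860.52 + £303 = £1163.52
Saving = £1673.33 − £1163.52 = £509.81

£509.81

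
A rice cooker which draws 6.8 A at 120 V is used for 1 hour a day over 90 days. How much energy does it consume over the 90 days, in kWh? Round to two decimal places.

73.44 kWh

Power = 6.8 A × 120 V = 816 W = 0.816 kW
Runtime = 1 h/day × 90 days = 90 h
Energy = 0.816 kW × 90 h = 73.44 kWh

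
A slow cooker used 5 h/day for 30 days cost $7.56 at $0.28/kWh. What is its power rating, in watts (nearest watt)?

180 W

Energy = $7.56 ÷ $0.28/kWh = 27 kWh
Runtime = 5 h/day × 30 days = 150 h
Power = 27 kWh ÷ 150 h = 0.18 kW = 180 W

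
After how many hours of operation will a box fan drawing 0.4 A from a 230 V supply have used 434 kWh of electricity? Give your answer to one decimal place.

4717.4 h

Power = 0.4 A × 230 V = 92 W = 0.092 kW
Hours = 434 kWh ÷ 0.092 kW = 4717.4 h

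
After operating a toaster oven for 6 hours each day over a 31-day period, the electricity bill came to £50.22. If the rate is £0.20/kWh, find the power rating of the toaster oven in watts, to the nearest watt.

Energy = £50.22 ÷ £0.20/kWh = 251.1 kWh
Runtime = 6 h/day × 31 days = 186 h
Power = 251.1 kWh ÷ 186 h = 1.35 kW = 1350 W

1350 W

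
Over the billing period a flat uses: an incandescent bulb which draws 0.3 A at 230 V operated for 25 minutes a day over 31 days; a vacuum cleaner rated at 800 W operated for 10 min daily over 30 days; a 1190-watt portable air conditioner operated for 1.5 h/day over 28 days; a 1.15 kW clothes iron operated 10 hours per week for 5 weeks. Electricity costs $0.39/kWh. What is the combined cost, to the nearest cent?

incandescent bulb: Power = 0.3 A × 230 V = 69 W = 0.069 kW
incandescent bulb: Runtime = 25 min × 31 = 775 min = 12.916666… h
incandescent bulb: 0.069 kW × 12.916666… h = 0.89125 kWh
vacuum cleaner: Runtime = 10 min × 30 = 300 min = 5 h
vacuum cleaner: 0.8 kW × 5 h = 4 kWh
portable air conditioner: Runtime = 1.5 h/day × 28 days = 42 h
portable air conditioner: 1.19 kW × 42 h = 49.98 kWh
clothes iron: Runtime = 10 h/week × 5 weeks = 50 h
clothes iron: 1.15 kW × 50 h = 57.5 kWh
Total energy = 112.37125 kWh
Cost = 112.37125 × $0.39 = $43.82

$43.82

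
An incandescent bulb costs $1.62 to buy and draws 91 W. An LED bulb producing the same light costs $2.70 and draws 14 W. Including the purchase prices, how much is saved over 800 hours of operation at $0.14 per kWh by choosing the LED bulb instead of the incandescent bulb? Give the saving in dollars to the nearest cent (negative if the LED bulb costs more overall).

$7.54

incandescent bulb: $1.62 + (91/1000) kW × 800 h × $0.14 = $1.62 + $10.192 = $11.812
LED bulb: $2.70 + (14/1000) kW × 800 h × $0.14 = $2.70 + $1.568 = $4.268
Saving = $11.812 − $4.268 = $7.544 → $7.54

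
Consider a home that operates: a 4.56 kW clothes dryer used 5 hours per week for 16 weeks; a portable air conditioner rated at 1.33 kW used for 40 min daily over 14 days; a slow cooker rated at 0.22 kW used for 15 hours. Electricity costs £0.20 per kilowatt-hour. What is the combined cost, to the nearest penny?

clothes dryer: Runtime = 5 h/week × 16 weeks = 80 h
clothes dryer: 4.56 kW × 80 h = 364.8 kWh
portable air conditioner: Runtime = 40 min × 14 = 560 min = 9.333333… h
portable air conditioner: 1.33 kW × 9.333333… h = 12.413333… kWh
slow cooker: 0.22 kW × 15 h = 3.3 kWh
Total energy = 380.513333… kWh
Cost = 380.513333… × £0.20 = £76.10

£76.10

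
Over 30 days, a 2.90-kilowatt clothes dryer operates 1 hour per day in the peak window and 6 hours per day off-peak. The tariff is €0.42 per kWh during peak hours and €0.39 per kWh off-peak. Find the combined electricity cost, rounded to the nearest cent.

€240.12

Peak energy = 2.9 kW × 1 h × 30 = 87 kWh
Off-peak energy = 2.9 kW × 6 h × 30 = 522 kWh
Cost = 87 × €0.42 + 522 × €0.39 = €36.54 + €203.58 = €240.12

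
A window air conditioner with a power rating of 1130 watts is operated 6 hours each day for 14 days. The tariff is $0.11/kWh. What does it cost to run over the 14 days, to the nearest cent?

$10.44

Runtime = 6 h/day × 14 days = 84 h
Energy = 1.13 kW × 84 h = 94.92 kWh
Cost = 94.92 kWh × $0.11/kWh = $10.44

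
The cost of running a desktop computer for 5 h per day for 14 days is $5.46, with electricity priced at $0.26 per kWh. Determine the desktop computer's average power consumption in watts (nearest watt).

300 W

Energy = $5.46 ÷ $0.26/kWh = 21 kWh
Runtime = 5 h/day × 14 days = 70 h
Power = 21 kWh ÷ 70 h = 0.3 kW = 300 W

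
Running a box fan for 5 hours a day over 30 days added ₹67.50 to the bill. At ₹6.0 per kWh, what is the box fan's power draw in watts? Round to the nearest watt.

75 W

Energy = ₹67.50 ÷ ₹6.0/kWh = 11.25 kWh
Runtime = 5 h/day × 30 days = 150 h
Power = 11.25 kWh ÷ 150 h = 0.075 kW = 75 W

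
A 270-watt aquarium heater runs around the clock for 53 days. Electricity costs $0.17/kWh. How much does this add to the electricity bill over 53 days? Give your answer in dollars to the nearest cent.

$58.38

Runtime = 24 h × 53 = 1272 h
Energy = 0.27 kW × 1272 h = 343.44 kWh
Cost = 343.44 kWh × $0.17/kWh = $58.38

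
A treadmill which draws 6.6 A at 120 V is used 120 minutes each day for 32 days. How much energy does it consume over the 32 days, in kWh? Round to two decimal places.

Power = 6.6 A × 120 V = 792 W = 0.792 kW
Runtime = 120 min × 32 = 3840 min = 64 h
Energy = 0.792 kW × 64 h = 50.688 kWh ≈ 50.69 kWh

50.69 kWh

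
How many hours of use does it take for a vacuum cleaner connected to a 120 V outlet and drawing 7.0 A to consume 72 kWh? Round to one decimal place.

Power = 7.0 A × 120 V = 840 W = 0.84 kW
Hours = 72 kWh ÷ 0.84 kW = 85.7 h

85.7 h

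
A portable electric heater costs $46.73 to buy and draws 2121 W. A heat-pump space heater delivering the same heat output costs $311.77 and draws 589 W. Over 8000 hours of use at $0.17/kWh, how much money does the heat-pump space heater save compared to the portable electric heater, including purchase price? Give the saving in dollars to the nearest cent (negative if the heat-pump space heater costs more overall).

$1818.48

portable electric heater: $46.73 + (2121/1000) kW × 8000 h × $0.17 = $46.73 + $2884.56 = $2931.29
heat-pump space heater: $311.77 + (589/1000) kW × 8000 h × $0.17 = $311.77 + $801.04 = $1112.81
Saving = $2931.29 − $1112.81 = $1818.48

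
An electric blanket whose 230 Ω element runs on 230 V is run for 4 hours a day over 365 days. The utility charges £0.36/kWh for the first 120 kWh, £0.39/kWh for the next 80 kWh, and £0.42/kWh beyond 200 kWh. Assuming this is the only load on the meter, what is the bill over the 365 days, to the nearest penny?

Power = V²/R = 230²/230 = 230 W = 0.23 kW
Runtime = 4 h/day × 365 days = 1460 h
Energy = 0.23 kW × 1460 h = 335.8 kWh
Tier 1 (0–120 kWh): 120 × £0.36 = £43.2
Tier 2 (120–200 kWh): 80 × £0.39 = £31.2
Above 200 kWh: 135.8 × £0.42 = £57.036
Bill = £131.44

£131.44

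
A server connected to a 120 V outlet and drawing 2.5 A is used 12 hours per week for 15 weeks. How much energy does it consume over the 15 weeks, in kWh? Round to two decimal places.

Power = 2.5 A × 120 V = 300 W = 0.3 kW
Runtime = 12 h/week × 15 weeks = 180 h
Energy = 0.3 kW × 180 h = 54 kWh

54.00 kWh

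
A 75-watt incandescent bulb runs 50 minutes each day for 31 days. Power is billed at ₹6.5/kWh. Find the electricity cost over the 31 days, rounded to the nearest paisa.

₹12.59

Runtime = 50 min × 31 = 1550 min = 25.833333… h
Energy = 0.075 kW × 25.833333… h = 1.9375 kWh
Cost = 1.9375 kWh × ₹6.5/kWh = ₹12.59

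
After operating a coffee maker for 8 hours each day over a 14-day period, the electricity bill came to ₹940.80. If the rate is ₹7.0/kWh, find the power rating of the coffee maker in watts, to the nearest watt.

1200 W

Energy = ₹940.80 ÷ ₹7.0/kWh = 134.4 kWh
Runtime = 8 h/day × 14 days = 112 h
Power = 134.4 kWh ÷ 112 h = 1.2 kW = 1200 W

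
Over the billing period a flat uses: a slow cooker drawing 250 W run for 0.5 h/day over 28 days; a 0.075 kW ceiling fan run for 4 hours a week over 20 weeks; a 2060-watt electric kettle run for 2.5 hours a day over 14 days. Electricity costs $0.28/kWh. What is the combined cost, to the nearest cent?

slow cooker: Runtime = 0.5 h/day × 28 days = 14 h
slow cooker: 0.25 kW × 14 h = 3.5 kWh
ceiling fan: Runtime = 4 h/week × 20 weeks = 80 h
ceiling fan: 0.075 kW × 80 h = 6 kWh
electric kettle: Runtime = 2.5 h/day × 14 days = 35 h
electric kettle: 2.06 kW × 35 h = 72.1 kWh
Total energy = 81.6 kWh
Cost = 81.6 × $0.28 = $22.85

$22.85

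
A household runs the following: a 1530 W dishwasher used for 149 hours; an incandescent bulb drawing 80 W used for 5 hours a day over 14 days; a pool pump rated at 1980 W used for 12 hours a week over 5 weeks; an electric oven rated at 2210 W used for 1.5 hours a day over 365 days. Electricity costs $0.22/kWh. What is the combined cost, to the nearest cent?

dishwasher: 1.53 kW × 149 h = 227.97 kWh
incandescent bulb: Runtime = 5 h/day × 14 days = 70 h
incandescent bulb: 0.08 kW × 70 h = 5.6 kWh
pool pump: Runtime = 12 h/week × 5 weeks = 60 h
pool pump: 1.98 kW × 60 h = 118.8 kWh
electric oven: Runtime = 1.5 h/day × 365 days = 547.5 h
electric oven: 2.21 kW × 547.5 h = 1209.975 kWh
Total energy = 1562.345 kWh
Cost = 1562.345 × $0.22 = $343.72

$343.72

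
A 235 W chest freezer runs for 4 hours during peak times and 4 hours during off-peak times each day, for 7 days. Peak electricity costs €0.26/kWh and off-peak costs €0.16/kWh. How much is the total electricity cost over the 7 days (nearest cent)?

Peak energy = 0.235 kW × 4 h × 7 = 6.58 kWh
Off-peak energy = 0.235 kW × 4 h × 7 = 6.58 kWh
Cost = 6.58 × €0.26 + 6.58 × €0.16 = €1.7108 + €1.0528 = €2.76

€2.76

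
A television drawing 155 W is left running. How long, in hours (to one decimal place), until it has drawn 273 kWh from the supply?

1761.3 h

Hours = 273 kWh ÷ 0.155 kW = 1761.3 h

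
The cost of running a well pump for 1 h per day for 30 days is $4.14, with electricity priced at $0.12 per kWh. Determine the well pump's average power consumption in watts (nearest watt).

1150 W

Energy = $4.14 ÷ $0.12/kWh = 34.5 kWh
Runtime = 1 h/day × 30 days = 30 h
Power = 34.5 kWh ÷ 30 h = 1.15 kW = 1150 W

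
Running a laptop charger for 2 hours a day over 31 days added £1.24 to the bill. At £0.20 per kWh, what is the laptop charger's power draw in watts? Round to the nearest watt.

100 W

Energy = £1.24 ÷ £0.20/kWh = 6.2 kWh
Runtime = 2 h/day × 31 days = 62 h
Power = 6.2 kWh ÷ 62 h = 0.1 kW = 100 W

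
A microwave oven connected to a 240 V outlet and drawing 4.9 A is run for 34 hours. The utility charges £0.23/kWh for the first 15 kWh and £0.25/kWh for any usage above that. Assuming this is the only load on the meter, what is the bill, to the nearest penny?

£9.70

Power = 4.9 A × 240 V = 1176 W = 1.176 kW
Energy = 1.176 kW × 34 h = 39.984 kWh
Tier 1 (0–15 kWh): 15 × £0.23 = £3.45
Above 15 kWh: 24.984 × £0.25 = £6.246
Bill = £9.70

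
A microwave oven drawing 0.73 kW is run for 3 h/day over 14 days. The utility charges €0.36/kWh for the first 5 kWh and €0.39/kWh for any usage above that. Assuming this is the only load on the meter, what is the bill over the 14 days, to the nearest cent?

€11.81

Runtime = 3 h/day × 14 days = 42 h
Energy = 0.73 kW × 42 h = 30.66 kWh
Tier 1 (0–5 kWh): 5 × €0.36 = €1.8
Above 5 kWh: 25.66 × €0.39 = €10.0074
Bill = €11.81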